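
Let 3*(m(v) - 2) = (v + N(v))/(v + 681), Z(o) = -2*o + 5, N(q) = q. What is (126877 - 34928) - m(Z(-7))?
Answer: 96544331/1050 ≈ 91947.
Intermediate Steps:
Z(o) = 5 - 2*o
m(v) = 2 + 2*v/(3*(681 + v)) (m(v) = 2 + ((v + v)/(v + 681))/3 = 2 + ((2*v)/(681 + v))/3 = 2 + (2*v/(681 + v))/3 = 2 + 2*v/(3*(681 + v)))
(126877 - 34928) - m(Z(-7)) = (126877 - 34928) - 2*(2043 + 4*(5 - 2*(-7)))/(3*(681 + (5 - 2*(-7)))) = 91949 - 2*(2043 + 4*(5 + 14))/(3*(681 + (5 + 14))) = 91949 - 2*(2043 + 4*19)/(3*(681 + 19)) = 91949 - 2*(2043 + 76)/(3*700) = 91949 - 2*2119/(3*700) = 91949 - 1*2119/1050 = 91949 - 2119/1050 = 96544331/1050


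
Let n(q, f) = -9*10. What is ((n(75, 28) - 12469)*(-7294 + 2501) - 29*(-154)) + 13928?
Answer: 60213681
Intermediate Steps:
n(q, f) = -90
((n(75, 28) - 12469)*(-7294 + 2501) - 29*(-154)) + 13928 = ((-90 - 12469)*(-7294 + 2501) - 29*(-154)) + 13928 = (-12559*(-4793) + 4466) + 13928 = (60195287 + 4466) + 13928 = 60199753 + 13928 = 60213681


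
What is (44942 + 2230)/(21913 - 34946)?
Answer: -47172/13033 ≈ -3.6194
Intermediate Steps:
(44942 + 2230)/(21913 - 34946) = 47172/(-13033) = 47172*(-1/13033) = -47172/13033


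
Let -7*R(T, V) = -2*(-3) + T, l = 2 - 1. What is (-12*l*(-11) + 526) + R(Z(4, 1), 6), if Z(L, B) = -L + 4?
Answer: 4600/7 ≈ 657.14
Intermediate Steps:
l = 1
Z(L, B) = 4 - L
R(T, V) = -6/7 - T/7 (R(T, V) = -(-2*(-3) + T)/7 = -(6 + T)/7 = -6/7 - T/7)
(-12*l*(-11) + 526) + R(Z(4, 1), 6) = (-12*1*(-11) + 526) + (-6/7 - (4 - 1*4)/7) = (-12*(-11) + 526) + (-6/7 - (4 - 4)/7) = (132 + 526) + (-6/7 - ⅐*0) = 658 + (-6/7 + 0) = 658 - 6/7 = 4600/7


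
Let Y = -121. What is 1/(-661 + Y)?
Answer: -1/782 ≈ -0.0012788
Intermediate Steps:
1/(-661 + Y) = 1/(-661 - 121) = 1/(-782) = -1/782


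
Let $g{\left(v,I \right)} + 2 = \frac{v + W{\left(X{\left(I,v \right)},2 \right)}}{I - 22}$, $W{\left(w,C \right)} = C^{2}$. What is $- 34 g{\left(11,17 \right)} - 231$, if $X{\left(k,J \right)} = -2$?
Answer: $-61$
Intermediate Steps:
$g{\left(v,I \right)} = -2 + \frac{4 + v}{-22 + I}$ ($g{\left(v,I \right)} = -2 + \frac{v + 2^{2}}{I - 22} = -2 + \frac{v + 4}{-22 + I} = -2 + \frac{4 + v}{-22 + I}$)
$- 34 g{\left(11,17 \right)} - 231 = - 34 \frac{48 + 11 - 34}{-22 + 17} - 231 = - 34 \frac{48 + 11 - 34}{-5} - 231 = - 34 \left(\left(- \frac{1}{5}\right) 25\right) - 231 = \left(-34\right) \left(-5\right) - 231 = 170 - 231 = -61$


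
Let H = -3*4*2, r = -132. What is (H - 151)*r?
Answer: 23100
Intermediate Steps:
H = -24 (H = -12*2 = -24)
(H - 151)*r = (-24 - 151)*(-132) = -175*(-132) = 23100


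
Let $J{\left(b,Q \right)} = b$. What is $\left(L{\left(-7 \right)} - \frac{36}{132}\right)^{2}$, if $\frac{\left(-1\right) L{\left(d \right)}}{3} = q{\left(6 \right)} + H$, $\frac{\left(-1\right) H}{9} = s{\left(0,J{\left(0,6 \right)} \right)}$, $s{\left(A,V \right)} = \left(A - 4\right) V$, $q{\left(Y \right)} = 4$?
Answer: $\frac{18225}{121} \approx 150.62$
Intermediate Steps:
$s{\left(A,V \right)} = V \left(-4 + A\right)$ ($s{\left(A,V \right)} = \left(-4 + A\right) V = V \left(-4 + A\right)$)
$H = 0$ ($H = - 9 \cdot 0 \left(-4 + 0\right) = - 9 \cdot 0 \left(-4\right) = \left(-9\right) 0 = 0$)
$L{\left(d \right)} = -12$ ($L{\left(d \right)} = - 3 \left(4 + 0\right) = \left(-3\right) 4 = -12$)
$\left(L{\left(-7 \right)} - \frac{36}{132}\right)^{2} = \left(-12 - \frac{36}{132}\right)^{2} = \left(-12 - \frac{3}{11}\right)^{2} = \left(- \frac{135}{11}\right)^{2} = \frac{18225}{121}$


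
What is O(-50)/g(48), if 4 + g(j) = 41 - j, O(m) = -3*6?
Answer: 18/11 ≈ 1.6364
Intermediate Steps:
O(m) = -18
g(j) = 37 - j (g(j) = -4 + (41 - j) = 37 - j)
O(-50)/g(48) = -18/(37 - 1*48) = -18/(37 - 48) = -18/(-11) = -18*(-1/11) = 18/11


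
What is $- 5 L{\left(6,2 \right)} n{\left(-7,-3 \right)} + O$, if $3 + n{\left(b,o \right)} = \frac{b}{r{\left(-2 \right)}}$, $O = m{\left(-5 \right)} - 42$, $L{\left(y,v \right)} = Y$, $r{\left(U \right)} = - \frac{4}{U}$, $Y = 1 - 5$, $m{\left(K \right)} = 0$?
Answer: $-172$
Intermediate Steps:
$Y = -4$ ($Y = 1 - 5 = -4$)
$L{\left(y,v \right)} = -4$
$O = -42$ ($O = 0 - 42 = -42$)
$n{\left(b,o \right)} = -3 + \frac{b}{2}$ ($n{\left(b,o \right)} = -3 + \frac{b}{\left(-4\right) \frac{1}{-2}} = -3 + \frac{b}{\left(-4\right) \left(- \frac{1}{2}\right)} = -3 + \frac{b}{2}$)
$- 5 L{\left(6,2 \right)} n{\left(-7,-3 \right)} + O = \left(-5\right) \left(-4\right) \left(-3 + \frac{1}{2} \left(-7\right)\right) - 42 = 20 \left(-3 - \frac{7}{2}\right) - 42 = 20 \left(- \frac{13}{2}\right) - 42 = -130 - 42 = -172$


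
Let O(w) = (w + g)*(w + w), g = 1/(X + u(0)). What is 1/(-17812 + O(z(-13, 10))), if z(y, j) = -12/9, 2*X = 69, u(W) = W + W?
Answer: -23/409596 ≈ -5.6153e-5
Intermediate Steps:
u(W) = 2*W
X = 69/2 (X = (½)*69 = 69/2 ≈ 34.500)
z(y, j) = -4/3 (z(y, j) = -12*⅑ = -4/3)
g = 2/69 (g = 1/(69/2 + 2*0) = 1/(69/2 + 0) = 1/(69/2) = 2/69 ≈ 0.028986)
O(w) = 2*w*(2/69 + w) (O(w) = (w + 2/69)*(w + w) = (2/69 + w)*(2*w) = 2*w*(2/69 + w))
1/(-17812 + O(z(-13, 10))) = 1/(-17812 + (2/69)*(-4/3)*(2 + 69*(-4/3))) = 1/(-17812 + (2/69)*(-4/3)*(2 - 92)) = 1/(-17812 + (2/69)*(-4/3)*(-90)) = 1/(-17812 + 80/23) = 1/(-409596/23) = -23/409596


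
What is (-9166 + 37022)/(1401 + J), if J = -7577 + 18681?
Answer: 27856/12505 ≈ 2.2276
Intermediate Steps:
J = 11104
(-9166 + 37022)/(1401 + J) = (-9166 + 37022)/(1401 + 11104) = 27856/12505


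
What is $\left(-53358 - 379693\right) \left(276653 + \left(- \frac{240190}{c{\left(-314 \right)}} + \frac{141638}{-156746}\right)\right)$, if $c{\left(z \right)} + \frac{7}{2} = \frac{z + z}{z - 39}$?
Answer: $- \frac{3432685333619775794}{19044639} \approx -1.8024 \cdot 10^{11}$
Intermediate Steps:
$c{\left(z \right)} = - \frac{7}{2} + \frac{2 z}{-39 + z}$ ($c{\left(z \right)} = - \frac{7}{2} + \frac{z + z}{z - 39} = - \frac{7}{2} + \frac{2 z}{-39 + z}$)
$\left(-53358 - 379693\right) \left(276653 + \left(- \frac{240190}{c{\left(-314 \right)}} + \frac{141638}{-156746}\right)\right) = \left(-53358 - 379693\right) \left(276653 - \left(\frac{70819}{78373} + 240190 \frac{2 \left(-39 - 314\right)}{3 \left(91 - -314\right)}\right)\right) = - 433051 \left(276653 - \left(\frac{70819}{78373} + \frac{240190}{\frac{3}{2} \frac{1}{-353} \left(91 + 314\right)}\right)\right) = - 433051 \left(276653 - \left(\frac{70819}{78373} + \frac{240190}{\frac{3}{2} \left(- \frac{1}{353}\right) 405}\right)\right) = - 433051 \left(276653 - \left(\frac{70819}{78373} + \frac{240190}{- \frac{1215}{706}}\right)\right) = - 433051 \left(276653 - - \frac{2657989605827}{19044639}\right) = - 433051 \left(276653 + \left(\frac{33914828}{243} - \frac{70819}{78373}\right)\right) = - 433051 \left(276653 + \frac{2657989605827}{19044639}\right) = \left(-433051\right) \frac{7926746119094}{19044639} = - \frac{3432685333619775794}{19044639}$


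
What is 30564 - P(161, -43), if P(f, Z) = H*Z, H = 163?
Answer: 37573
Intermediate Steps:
P(f, Z) = 163*Z
30564 - P(161, -43) = 30564 - 163*(-43) = 30564 - 1*(-7009) = 30564 + 7009 = 37573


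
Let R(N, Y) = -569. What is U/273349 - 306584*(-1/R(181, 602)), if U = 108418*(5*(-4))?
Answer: -85038226656/155535581 ≈ -546.74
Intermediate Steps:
U = -2168360 (U = 108418*(-20) = -2168360)
U/273349 - 306584*(-1/R(181, 602)) = -2168360/273349 - 306584/((-1*(-569))) = -2168360*1/273349 - 306584/569 = -2168360/273349 - 306584*1/569 = -2168360/273349 - 306584/569 = -85038226656/155535581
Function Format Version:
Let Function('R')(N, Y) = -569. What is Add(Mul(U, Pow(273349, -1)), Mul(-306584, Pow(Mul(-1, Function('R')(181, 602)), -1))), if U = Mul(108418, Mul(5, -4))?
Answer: Rational(-85038226656, 155535581) ≈ -546.74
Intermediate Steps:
U = -2168360 (U = Mul(108418, -20) = -2168360)
Add(Mul(U, Pow(273349, -1)), Mul(-306584, Pow(Mul(-1, Function('R')(181, 602)), -1))) = Add(Mul(-2168360, Pow(273349, -1)), Mul(-306584, Pow(Mul(-1, -569), -1))) = Add(Mul(-2168360, Rational(1, 273349)), Mul(-306584, Pow(569, -1))) = Add(Rational(-2168360, 273349), Mul(-306584, Rational(1, 569))) = Add(Rational(-2168360, 273349), Rational(-306584, 569)) = Rational(-85038226656, 155535581)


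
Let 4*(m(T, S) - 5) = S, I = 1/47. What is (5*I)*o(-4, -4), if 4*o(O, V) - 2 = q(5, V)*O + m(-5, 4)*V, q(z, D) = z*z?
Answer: -305/94 ≈ -3.2447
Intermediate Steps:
I = 1/47 ≈ 0.021277
m(T, S) = 5 + S/4
q(z, D) = z²
o(O, V) = ½ + 3*V/2 + 25*O/4 (o(O, V) = ½ + (5²*O + (5 + (¼)*4)*V)/4 = ½ + (25*O + (5 + 1)*V)/4 = ½ + (25*O + 6*V)/4 = ½ + (6*V + 25*O)/4 = ½ + (3*V/2 + 25*O/4) = ½ + 3*V/2 + 25*O/4)
(5*I)*o(-4, -4) = (5*(1/47))*(½ + (3/2)*(-4) + (25/4)*(-4)) = 5*(½ - 6 - 25)/47 = (5/47)*(-61/2) = -305/94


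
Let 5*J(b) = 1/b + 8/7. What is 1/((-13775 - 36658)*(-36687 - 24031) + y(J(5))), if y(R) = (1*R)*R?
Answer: 30625/93779596130959 ≈ 3.2656e-10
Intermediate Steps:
J(b) = 8/35 + 1/(5*b) (J(b) = (1/b + 8/7)/5 = (8/7 + 1/b)/5 = 8/35 + 1/(5*b))
y(R) = R² (y(R) = R*R = R²)
1/((-13775 - 36658)*(-36687 - 24031) + y(J(5))) = 1/((-13775 - 36658)*(-36687 - 24031) + ((1/35)*(7 + 8*5)/5)²) = 1/(-50433*(-60718) + ((1/35)*(⅕)*(7 + 40))²) = 1/(3062190894 + ((1/35)*(⅕)*47)²) = 1/(3062190894 + (47/175)²) = 1/(3062190894 + 2209/30625) = 1/(93779596130959/30625) = 30625/93779596130959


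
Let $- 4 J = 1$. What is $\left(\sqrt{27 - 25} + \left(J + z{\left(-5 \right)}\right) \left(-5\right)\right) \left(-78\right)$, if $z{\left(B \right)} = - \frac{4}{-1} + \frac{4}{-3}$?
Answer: $\frac{1885}{2} - 78 \sqrt{2} \approx 832.19$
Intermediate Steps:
$J = - \frac{1}{4}$ ($J = \left(- \frac{1}{4}\right) 1 = - \frac{1}{4} \approx -0.25$)
$z{\left(B \right)} = \frac{8}{3}$ ($z{\left(B \right)} = \left(-4\right) \left(-1\right) + 4 \left(- \frac{1}{3}\right) = 4 - \frac{4}{3} = \frac{8}{3}$)
$\left(\sqrt{27 - 25} + \left(J + z{\left(-5 \right)}\right) \left(-5\right)\right) \left(-78\right) = \left(\sqrt{27 - 25} + \left(- \frac{1}{4} + \frac{8}{3}\right) \left(-5\right)\right) \left(-78\right) = \left(\sqrt{2} + \frac{29}{12} \left(-5\right)\right) \left(-78\right) = \left(\sqrt{2} - \frac{145}{12}\right) \left(-78\right) = \left(- \frac{145}{12} + \sqrt{2}\right) \left(-78\right) = \frac{1885}{2} - 78 \sqrt{2}$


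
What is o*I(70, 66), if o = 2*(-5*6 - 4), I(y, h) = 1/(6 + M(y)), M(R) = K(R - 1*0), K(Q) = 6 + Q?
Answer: -34/41 ≈ -0.82927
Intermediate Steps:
M(R) = 6 + R (M(R) = 6 + (R - 1*0) = 6 + (R + 0) = 6 + R)
I(y, h) = 1/(12 + y) (I(y, h) = 1/(6 + (6 + y)) = 1/(12 + y))
o = -68 (o = 2*(-30 - 4) = 2*(-34) = -68)
o*I(70, 66) = -68/(12 + 70) = -68/82 = -68*1/82 = -34/41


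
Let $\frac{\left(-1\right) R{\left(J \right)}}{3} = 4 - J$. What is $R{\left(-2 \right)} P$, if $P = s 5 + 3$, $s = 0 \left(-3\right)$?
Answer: $-54$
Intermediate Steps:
$R{\left(J \right)} = -12 + 3 J$ ($R{\left(J \right)} = - 3 \left(4 - J\right) = -12 + 3 J$)
$s = 0$
$P = 3$ ($P = 0 \cdot 5 + 3 = 0 + 3 = 3$)
$R{\left(-2 \right)} P = \left(-12 + 3 \left(-2\right)\right) 3 = \left(-12 - 6\right) 3 = \left(-18\right) 3 = -54$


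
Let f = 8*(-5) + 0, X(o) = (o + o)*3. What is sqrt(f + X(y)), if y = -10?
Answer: 10*I ≈ 10.0*I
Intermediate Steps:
X(o) = 6*o (X(o) = (2*o)*3 = 6*o)
f = -40 (f = -40 + 0 = -40)
sqrt(f + X(y)) = sqrt(-40 + 6*(-10)) = sqrt(-40 - 60) = sqrt(-100) = 10*I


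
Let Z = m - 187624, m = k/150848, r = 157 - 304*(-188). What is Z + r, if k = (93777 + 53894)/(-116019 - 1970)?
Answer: -2319399104979351/17798404672 ≈ -1.3032e+5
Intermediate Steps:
k = -147671/117989 (k = 147671/(-117989) = 147671*(-1/117989) = -147671/117989 ≈ -1.2516)
r = 57309 (r = 157 + 57152 = 57309)
m = -147671/17798404672 (m = -147671/117989/150848 = -147671/117989*1/150848 = -147671/17798404672 ≈ -8.2969e-6)
Z = -3339407878326999/17798404672 (Z = -147671/17798404672 - 187624 = -3339407878326999/17798404672 ≈ -1.8762e+5)
Z + r = -3339407878326999/17798404672 + 57309 = -2319399104979351/17798404672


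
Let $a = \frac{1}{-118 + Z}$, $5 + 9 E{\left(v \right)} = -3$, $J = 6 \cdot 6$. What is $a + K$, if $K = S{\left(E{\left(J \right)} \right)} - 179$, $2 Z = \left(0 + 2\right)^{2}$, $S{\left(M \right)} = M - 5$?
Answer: $- \frac{193033}{1044} \approx -184.9$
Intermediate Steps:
$J = 36$
$E{\left(v \right)} = - \frac{8}{9}$ ($E{\left(v \right)} = - \frac{5}{9} + \frac{1}{9} \left(-3\right) = - \frac{5}{9} - \frac{1}{3} = - \frac{8}{9}$)
$S{\left(M \right)} = -5 + M$
$Z = 2$ ($Z = \frac{\left(0 + 2\right)^{2}}{2} = \frac{2^{2}}{2} = \frac{1}{2} \cdot 4 = 2$)
$K = - \frac{1664}{9}$ ($K = \left(-5 - \frac{8}{9}\right) - 179 = - \frac{53}{9} - 179 = - \frac{1664}{9} \approx -184.89$)
$a = - \frac{1}{116}$ ($a = \frac{1}{-118 + 2} = \frac{1}{-116} = - \frac{1}{116} \approx -0.0086207$)
$a + K = - \frac{1}{116} - \frac{1664}{9} = - \frac{193033}{1044}$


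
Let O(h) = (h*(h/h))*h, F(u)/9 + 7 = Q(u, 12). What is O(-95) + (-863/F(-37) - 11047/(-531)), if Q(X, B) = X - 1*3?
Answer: 75269017/8319 ≈ 9047.8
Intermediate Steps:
Q(X, B) = -3 + X (Q(X, B) = X - 3 = -3 + X)
F(u) = -90 + 9*u (F(u) = -63 + 9*(-3 + u) = -63 + (-27 + 9*u) = -90 + 9*u)
O(h) = h**2 (O(h) = (h*1)*h = h*h = h**2)
O(-95) + (-863/F(-37) - 11047/(-531)) = (-95)**2 + (-863/(-90 + 9*(-37)) - 11047/(-531)) = 9025 + (-863/(-90 - 333) - 11047*(-1/531)) = 9025 + (-863/(-423) + 11047/531) = 9025 + (-863*(-1/423) + 11047/531) = 9025 + (863/423 + 11047/531) = 9025 + 190042/8319 = 75269017/8319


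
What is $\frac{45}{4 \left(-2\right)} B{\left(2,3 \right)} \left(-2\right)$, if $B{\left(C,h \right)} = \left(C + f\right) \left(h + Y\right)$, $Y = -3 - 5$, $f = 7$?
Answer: $- \frac{2025}{4} \approx -506.25$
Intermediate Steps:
$Y = -8$ ($Y = -3 - 5 = -8$)
$B{\left(C,h \right)} = \left(-8 + h\right) \left(7 + C\right)$ ($B{\left(C,h \right)} = \left(C + 7\right) \left(h - 8\right) = \left(7 + C\right) \left(-8 + h\right) = \left(-8 + h\right) \left(7 + C\right)$)
$\frac{45}{4 \left(-2\right)} B{\left(2,3 \right)} \left(-2\right) = \frac{45}{4 \left(-2\right)} \left(-56 - 16 + 7 \cdot 3 + 2 \cdot 3\right) \left(-2\right) = \frac{45}{-8} \left(-56 - 16 + 21 + 6\right) \left(-2\right) = 45 \left(- \frac{1}{8}\right) \left(-45\right) \left(-2\right) = \left(- \frac{45}{8}\right) \left(-45\right) \left(-2\right) = \frac{2025}{8} \left(-2\right) = - \frac{2025}{4}$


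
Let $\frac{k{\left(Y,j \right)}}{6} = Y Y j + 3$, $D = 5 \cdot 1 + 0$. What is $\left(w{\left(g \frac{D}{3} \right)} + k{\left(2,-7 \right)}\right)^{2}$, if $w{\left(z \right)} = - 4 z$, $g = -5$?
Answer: $\frac{122500}{9} \approx 13611.0$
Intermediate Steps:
$D = 5$ ($D = 5 + 0 = 5$)
$k{\left(Y,j \right)} = 18 + 6 j Y^{2}$ ($k{\left(Y,j \right)} = 6 \left(Y Y j + 3\right) = 6 \left(Y^{2} j + 3\right) = 6 \left(j Y^{2} + 3\right) = 6 \left(3 + j Y^{2}\right) = 18 + 6 j Y^{2}$)
$\left(w{\left(g \frac{D}{3} \right)} + k{\left(2,-7 \right)}\right)^{2} = \left(- 4 \left(- 5 \cdot \frac{5}{3}\right) + \left(18 + 6 \left(-7\right) 2^{2}\right)\right)^{2} = \left(- 4 \left(- 5 \cdot 5 \cdot \frac{1}{3}\right) + \left(18 + 6 \left(-7\right) 4\right)\right)^{2} = \left(- 4 \left(\left(-5\right) \frac{5}{3}\right) + \left(18 - 168\right)\right)^{2} = \left(\left(-4\right) \left(- \frac{25}{3}\right) - 150\right)^{2} = \left(\frac{100}{3} - 150\right)^{2} = \left(- \frac{350}{3}\right)^{2} = \frac{122500}{9}$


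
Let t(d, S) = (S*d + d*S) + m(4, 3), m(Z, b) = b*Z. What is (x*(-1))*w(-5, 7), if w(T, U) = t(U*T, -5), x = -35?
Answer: 12670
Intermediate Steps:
m(Z, b) = Z*b
t(d, S) = 12 + 2*S*d (t(d, S) = (S*d + d*S) + 4*3 = (S*d + S*d) + 12 = 2*S*d + 12 = 12 + 2*S*d)
w(T, U) = 12 - 10*T*U (w(T, U) = 12 + 2*(-5)*(U*T) = 12 + 2*(-5)*(T*U) = 12 - 10*T*U)
(x*(-1))*w(-5, 7) = (-35*(-1))*(12 - 10*(-5)*7) = 35*(12 + 350) = 35*362 = 12670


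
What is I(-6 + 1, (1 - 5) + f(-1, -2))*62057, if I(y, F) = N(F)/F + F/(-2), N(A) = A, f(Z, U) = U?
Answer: 248228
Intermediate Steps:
I(y, F) = 1 - F/2 (I(y, F) = F/F + F/(-2) = 1 + F*(-1/2) = 1 - F/2)
I(-6 + 1, (1 - 5) + f(-1, -2))*62057 = (1 - ((1 - 5) - 2)/2)*62057 = (1 - (-4 - 2)/2)*62057 = (1 - 1/2*(-6))*62057 = (1 + 3)*62057 = 4*62057 = 248228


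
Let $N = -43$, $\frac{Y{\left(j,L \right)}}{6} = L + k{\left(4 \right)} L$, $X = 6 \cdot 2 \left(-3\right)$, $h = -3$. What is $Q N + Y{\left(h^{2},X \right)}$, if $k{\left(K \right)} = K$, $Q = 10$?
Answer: $-1510$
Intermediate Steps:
$X = -36$ ($X = 12 \left(-3\right) = -36$)
$Y{\left(j,L \right)} = 30 L$ ($Y{\left(j,L \right)} = 6 \left(L + 4 L\right) = 6 \cdot 5 L = 30 L$)
$Q N + Y{\left(h^{2},X \right)} = 10 \left(-43\right) + 30 \left(-36\right) = -430 - 1080 = -1510$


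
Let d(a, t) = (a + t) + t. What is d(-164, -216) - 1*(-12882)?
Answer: 12286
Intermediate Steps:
d(a, t) = a + 2*t
d(-164, -216) - 1*(-12882) = (-164 + 2*(-216)) - 1*(-12882) = (-164 - 432) + 12882 = -596 + 12882 = 12286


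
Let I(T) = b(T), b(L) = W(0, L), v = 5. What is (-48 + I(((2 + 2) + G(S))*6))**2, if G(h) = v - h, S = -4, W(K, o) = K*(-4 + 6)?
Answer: 2304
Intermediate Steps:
W(K, o) = 2*K (W(K, o) = K*2 = 2*K)
b(L) = 0 (b(L) = 2*0 = 0)
G(h) = 5 - h
I(T) = 0
(-48 + I(((2 + 2) + G(S))*6))**2 = (-48 + 0)**2 = (-48)**2 = 2304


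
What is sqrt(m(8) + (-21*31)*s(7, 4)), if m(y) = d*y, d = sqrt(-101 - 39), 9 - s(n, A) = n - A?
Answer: sqrt(-3906 + 16*I*sqrt(35)) ≈ 0.7572 + 62.503*I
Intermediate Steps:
s(n, A) = 9 + A - n (s(n, A) = 9 - (n - A) = 9 + (A - n) = 9 + A - n)
d = 2*I*sqrt(35) (d = sqrt(-140) = 2*I*sqrt(35) ≈ 11.832*I)
m(y) = 2*I*y*sqrt(35) (m(y) = (2*I*sqrt(35))*y = 2*I*y*sqrt(35))
sqrt(m(8) + (-21*31)*s(7, 4)) = sqrt(2*I*8*sqrt(35) + (-21*31)*(9 + 4 - 1*7)) = sqrt(16*I*sqrt(35) - 651*(9 + 4 - 7)) = sqrt(16*I*sqrt(35) - 651*6) = sqrt(16*I*sqrt(35) - 3906) = sqrt(-3906 + 16*I*sqrt(35))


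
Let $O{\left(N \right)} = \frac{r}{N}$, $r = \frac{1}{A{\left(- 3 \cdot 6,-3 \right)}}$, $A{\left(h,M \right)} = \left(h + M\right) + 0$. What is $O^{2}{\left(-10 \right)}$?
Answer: $\frac{1}{44100} \approx 2.2676 \cdot 10^{-5}$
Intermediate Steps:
$A{\left(h,M \right)} = M + h$ ($A{\left(h,M \right)} = \left(M + h\right) + 0 = M + h$)
$r = - \frac{1}{21}$ ($r = \frac{1}{-3 - 3 \cdot 6} = \frac{1}{-3 - 18} = \frac{1}{-21} = - \frac{1}{21} \approx -0.047619$)
$O{\left(N \right)} = - \frac{1}{21 N}$
$O^{2}{\left(-10 \right)} = \left(- \frac{1}{21 \left(-10\right)}\right)^{2} = \left(\left(- \frac{1}{21}\right) \left(- \frac{1}{10}\right)\right)^{2} = \left(\frac{1}{210}\right)^{2} = \frac{1}{44100}$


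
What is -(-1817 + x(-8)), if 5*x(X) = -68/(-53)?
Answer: 481437/265 ≈ 1816.7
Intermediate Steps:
x(X) = 68/265 (x(X) = (-68/(-53))/5 = (-68*(-1/53))/5 = (⅕)*(68/53) = 68/265)
-(-1817 + x(-8)) = -(-1817 + 68/265) = -1*(-481437/265) = 481437/265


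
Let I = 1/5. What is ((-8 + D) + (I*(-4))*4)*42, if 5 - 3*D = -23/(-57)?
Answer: -115724/285 ≈ -406.05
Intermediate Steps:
I = 1/5 ≈ 0.20000
D = 262/171 (D = 5/3 - (-23)/(3*(-57)) = 5/3 - (-23)*(-1)/(3*57) = 5/3 - 1/3*23/57 = 5/3 - 23/171 = 262/171 ≈ 1.5322)
((-8 + D) + (I*(-4))*4)*42 = ((-8 + 262/171) + ((1/5)*(-4))*4)*42 = (-1106/171 - 4/5*4)*42 = (-1106/171 - 16/5)*42 = -8266/855*42 = -115724/285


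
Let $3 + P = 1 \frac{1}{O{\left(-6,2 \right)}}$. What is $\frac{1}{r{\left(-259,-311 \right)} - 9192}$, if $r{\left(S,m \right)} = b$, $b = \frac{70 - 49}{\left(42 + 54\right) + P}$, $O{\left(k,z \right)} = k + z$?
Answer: $- \frac{53}{487164} \approx -0.00010879$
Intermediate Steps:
$P = - \frac{13}{4}$ ($P = -3 + 1 \frac{1}{-6 + 2} = -3 + 1 \frac{1}{-4} = -3 + 1 \left(- \frac{1}{4}\right) = -3 - \frac{1}{4} = - \frac{13}{4} \approx -3.25$)
$b = \frac{12}{53}$ ($b = \frac{70 - 49}{\left(42 + 54\right) - \frac{13}{4}} = \frac{21}{96 - \frac{13}{4}} = \frac{21}{\frac{371}{4}} = 21 \cdot \frac{4}{371} = \frac{12}{53} \approx 0.22642$)
$r{\left(S,m \right)} = \frac{12}{53}$
$\frac{1}{r{\left(-259,-311 \right)} - 9192} = \frac{1}{\frac{12}{53} - 9192} = \frac{1}{- \frac{487164}{53}} = - \frac{53}{487164}$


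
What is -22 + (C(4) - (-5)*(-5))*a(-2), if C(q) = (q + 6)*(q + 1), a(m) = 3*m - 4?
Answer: -272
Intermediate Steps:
a(m) = -4 + 3*m
C(q) = (1 + q)*(6 + q) (C(q) = (6 + q)*(1 + q) = (1 + q)*(6 + q))
-22 + (C(4) - (-5)*(-5))*a(-2) = -22 + ((6 + 4² + 7*4) - (-5)*(-5))*(-4 + 3*(-2)) = -22 + ((6 + 16 + 28) - 1*25)*(-4 - 6) = -22 + (50 - 25)*(-10) = -22 + 25*(-10) = -22 - 250 = -272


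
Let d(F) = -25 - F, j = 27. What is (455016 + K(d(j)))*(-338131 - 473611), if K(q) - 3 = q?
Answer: -369315822514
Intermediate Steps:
K(q) = 3 + q
(455016 + K(d(j)))*(-338131 - 473611) = (455016 + (3 + (-25 - 1*27)))*(-338131 - 473611) = (455016 + (3 + (-25 - 27)))*(-811742) = (455016 + (3 - 52))*(-811742) = (455016 - 49)*(-811742) = 454967*(-811742) = -369315822514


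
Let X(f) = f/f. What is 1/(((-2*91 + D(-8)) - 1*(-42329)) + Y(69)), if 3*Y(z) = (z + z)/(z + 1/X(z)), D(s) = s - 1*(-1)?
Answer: 35/1474923 ≈ 2.3730e-5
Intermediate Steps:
X(f) = 1
D(s) = 1 + s (D(s) = s + 1 = 1 + s)
Y(z) = 2*z/(3*(1 + z)) (Y(z) = ((z + z)/(z + 1/1))/3 = ((2*z)/(z + 1))/3 = ((2*z)/(1 + z))/3 = (2*z/(1 + z))/3 = 2*z/(3*(1 + z)))
1/(((-2*91 + D(-8)) - 1*(-42329)) + Y(69)) = 1/(((-2*91 + (1 - 8)) - 1*(-42329)) + (⅔)*69/(1 + 69)) = 1/(((-182 - 7) + 42329) + (⅔)*69/70) = 1/((-189 + 42329) + (⅔)*69*(1/70)) = 1/(42140 + 23/35) = 1/(1474923/35) = 35/1474923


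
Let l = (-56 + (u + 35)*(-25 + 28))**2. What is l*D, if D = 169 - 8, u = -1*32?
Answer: 355649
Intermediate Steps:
u = -32
D = 161
l = 2209 (l = (-56 + (-32 + 35)*(-25 + 28))**2 = (-56 + 3*3)**2 = (-56 + 9)**2 = (-47)**2 = 2209)
l*D = 2209*161 = 355649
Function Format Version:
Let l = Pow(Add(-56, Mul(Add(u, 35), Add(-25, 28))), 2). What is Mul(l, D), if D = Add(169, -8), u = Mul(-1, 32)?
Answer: 355649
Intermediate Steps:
u = -32
D = 161
l = 2209 (l = Pow(Add(-56, Mul(Add(-32, 35), Add(-25, 28))), 2) = Pow(Add(-56, Mul(3, 3)), 2) = Pow(Add(-56, 9), 2) = Pow(-47, 2) = 2209)
Mul(l, D) = Mul(2209, 161) = 355649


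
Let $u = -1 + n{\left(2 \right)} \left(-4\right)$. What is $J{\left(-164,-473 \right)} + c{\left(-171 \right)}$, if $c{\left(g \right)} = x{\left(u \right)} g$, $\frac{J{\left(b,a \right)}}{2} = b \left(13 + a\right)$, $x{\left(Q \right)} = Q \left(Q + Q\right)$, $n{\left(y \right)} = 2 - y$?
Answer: $150538$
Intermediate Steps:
$u = -1$ ($u = -1 + \left(2 - 2\right) \left(-4\right) = -1 + 0 \left(-4\right) = -1 + 0 = -1$)
$x{\left(Q \right)} = 2 Q^{2}$ ($x{\left(Q \right)} = Q 2 Q = 2 Q^{2}$)
$J{\left(b,a \right)} = 2 b \left(13 + a\right)$
$c{\left(g \right)} = 2 g$ ($c{\left(g \right)} = 2 \left(-1\right)^{2} g = 2 \cdot 1 g = 2 g$)
$J{\left(-164,-473 \right)} + c{\left(-171 \right)} = 2 \left(-164\right) \left(13 - 473\right) + 2 \left(-171\right) = 2 \left(-164\right) \left(-460\right) - 342 = 150880 - 342 = 150538$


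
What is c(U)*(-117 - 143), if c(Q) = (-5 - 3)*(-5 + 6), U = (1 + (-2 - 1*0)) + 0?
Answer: 2080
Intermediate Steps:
U = -1 (U = (1 + (-2 + 0)) + 0 = (1 - 2) + 0 = -1 + 0 = -1)
c(Q) = -8 (c(Q) = -8*1 = -8)
c(U)*(-117 - 143) = -8*(-117 - 143) = -8*(-260) = 2080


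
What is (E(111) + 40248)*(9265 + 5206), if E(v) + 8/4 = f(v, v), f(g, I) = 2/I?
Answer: 64646414068/111 ≈ 5.8240e+8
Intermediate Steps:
E(v) = -2 + 2/v
(E(111) + 40248)*(9265 + 5206) = ((-2 + 2/111) + 40248)*(9265 + 5206) = ((-2 + 2*(1/111)) + 40248)*14471 = ((-2 + 2/111) + 40248)*14471 = (-220/111 + 40248)*14471 = (4467308/111)*14471 = 64646414068/111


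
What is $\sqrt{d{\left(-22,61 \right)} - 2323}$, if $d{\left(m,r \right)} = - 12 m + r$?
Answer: $3 i \sqrt{222} \approx 44.699 i$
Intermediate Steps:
$d{\left(m,r \right)} = r - 12 m$
$\sqrt{d{\left(-22,61 \right)} - 2323} = \sqrt{\left(61 - -264\right) - 2323} = \sqrt{\left(61 + 264\right) - 2323} = \sqrt{325 - 2323} = \sqrt{-1998} = 3 i \sqrt{222}$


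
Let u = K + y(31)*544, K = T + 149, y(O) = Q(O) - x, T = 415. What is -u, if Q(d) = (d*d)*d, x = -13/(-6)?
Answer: -48617068/3 ≈ -1.6206e+7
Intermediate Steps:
x = 13/6 (x = -13*(-1/6) = 13/6 ≈ 2.1667)
Q(d) = d**3 (Q(d) = d**2*d = d**3)
y(O) = -13/6 + O**3 (y(O) = O**3 - 1*13/6 = O**3 - 13/6 = -13/6 + O**3)
K = 564 (K = 415 + 149 = 564)
u = 48617068/3 (u = 564 + (-13/6 + 31**3)*544 = 564 + (-13/6 + 29791)*544 = 564 + (178733/6)*544 = 564 + 48615376/3 = 48617068/3 ≈ 1.6206e+7)
-u = -1*48617068/3 = -48617068/3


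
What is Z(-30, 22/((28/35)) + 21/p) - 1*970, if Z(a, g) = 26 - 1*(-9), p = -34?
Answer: -935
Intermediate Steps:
Z(a, g) = 35 (Z(a, g) = 26 + 9 = 35)
Z(-30, 22/((28/35)) + 21/p) - 1*970 = 35 - 1*970 = 35 - 970 = -935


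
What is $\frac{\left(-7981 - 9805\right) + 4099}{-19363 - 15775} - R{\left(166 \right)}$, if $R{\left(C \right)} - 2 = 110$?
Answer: $- \frac{3921769}{35138} \approx -111.61$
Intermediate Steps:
$R{\left(C \right)} = 112$ ($R{\left(C \right)} = 2 + 110 = 112$)
$\frac{\left(-7981 - 9805\right) + 4099}{-19363 - 15775} - R{\left(166 \right)} = \frac{\left(-7981 - 9805\right) + 4099}{-19363 - 15775} - 112 = \frac{\left(-7981 - 9805\right) + 4099}{-35138} - 112 = \left(-17786 + 4099\right) \left(- \frac{1}{35138}\right) - 112 = \left(-13687\right) \left(- \frac{1}{35138}\right) - 112 = \frac{13687}{35138} - 112 = - \frac{3921769}{35138}$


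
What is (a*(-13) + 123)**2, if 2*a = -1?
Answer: 67081/4 ≈ 16770.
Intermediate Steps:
a = -1/2 (a = (1/2)*(-1) = -1/2 ≈ -0.50000)
(a*(-13) + 123)**2 = (-1/2*(-13) + 123)**2 = (13/2 + 123)**2 = (259/2)**2 = 67081/4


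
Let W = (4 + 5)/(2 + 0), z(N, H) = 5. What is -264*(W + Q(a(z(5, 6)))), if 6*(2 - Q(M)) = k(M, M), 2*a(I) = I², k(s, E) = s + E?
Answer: -616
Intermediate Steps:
k(s, E) = E + s
a(I) = I²/2
W = 9/2 ≈ 4.5000
Q(M) = 2 - M/3 (Q(M) = 2 - (M + M)/6 = 2 - M/3)
-264*(W + Q(a(z(5, 6)))) = -264*(9/2 + (2 - 5²/6)) = -264*(9/2 + (2 - 25/6)) = -264*(9/2 - 13/6) = -264*7/3 = -44*14 = -616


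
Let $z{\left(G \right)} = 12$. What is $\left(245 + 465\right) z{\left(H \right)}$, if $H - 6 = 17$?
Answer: $8520$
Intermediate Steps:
$H = 23$ ($H = 6 + 17 = 23$)
$\left(245 + 465\right) z{\left(H \right)} = \left(245 + 465\right) 12 = 710 \cdot 12 = 8520$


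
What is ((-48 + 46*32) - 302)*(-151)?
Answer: -169422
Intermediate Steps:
((-48 + 46*32) - 302)*(-151) = ((-48 + 1472) - 302)*(-151) = (1424 - 302)*(-151) = 1122*(-151) = -169422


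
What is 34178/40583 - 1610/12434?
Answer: 179815311/252304511 ≈ 0.71269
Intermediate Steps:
34178/40583 - 1610/12434 = 34178*(1/40583) - 1610*1/12434 = 34178/40583 - 805/6217 = 179815311/252304511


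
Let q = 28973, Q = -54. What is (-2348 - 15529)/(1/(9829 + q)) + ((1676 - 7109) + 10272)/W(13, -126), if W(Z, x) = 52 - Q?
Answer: -73528310685/106 ≈ -6.9366e+8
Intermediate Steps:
W(Z, x) = 106 (W(Z, x) = 52 - 1*(-54) = 52 + 54 = 106)
(-2348 - 15529)/(1/(9829 + q)) + ((1676 - 7109) + 10272)/W(13, -126) = (-2348 - 15529)/(1/(9829 + 28973)) + ((1676 - 7109) + 10272)/106 = -17877/(1/38802) + (-5433 + 10272)*(1/106) = -17877/1/38802 + 4839*(1/106) = -17877*38802 + 4839/106 = -693663354 + 4839/106 = -73528310685/106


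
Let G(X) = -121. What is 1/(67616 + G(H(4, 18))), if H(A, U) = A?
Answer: 1/67495 ≈ 1.4816e-5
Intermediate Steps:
1/(67616 + G(H(4, 18))) = 1/(67616 - 121) = 1/67495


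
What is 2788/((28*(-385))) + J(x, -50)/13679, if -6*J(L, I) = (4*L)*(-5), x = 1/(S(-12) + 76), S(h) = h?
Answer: -915275773/3539030880 ≈ -0.25862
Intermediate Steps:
x = 1/64 (x = 1/(-12 + 76) = 1/64 ≈ 0.015625)
J(L, I) = 10*L/3 (J(L, I) = -4*L*(-5)/6 = -(-10)*L/3 = 10*L/3)
2788/((28*(-385))) + J(x, -50)/13679 = 2788/((28*(-385))) + ((10/3)*(1/64))/13679 = 2788/(-10780) + (5/96)*(1/13679) = 2788*(-1/10780) + 5/1313184 = -697/2695 + 5/1313184 = -915275773/3539030880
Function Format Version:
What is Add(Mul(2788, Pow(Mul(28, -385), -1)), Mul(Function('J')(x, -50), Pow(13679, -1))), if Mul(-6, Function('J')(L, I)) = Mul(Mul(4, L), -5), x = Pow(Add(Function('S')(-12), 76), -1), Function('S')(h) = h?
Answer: Rational(-915275773, 3539030880) ≈ -0.25862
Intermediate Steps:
x = Rational(1, 64) (x = Pow(Add(-12, 76), -1) = Pow(64, -1) = Rational(1, 64) ≈ 0.015625)
Function('J')(L, I) = Mul(Rational(10, 3), L) (Function('J')(L, I) = Mul(Rational(-1, 6), Mul(Mul(4, L), -5)) = Mul(Rational(-1, 6), Mul(-20, L)) = Mul(Rational(10, 3), L))
Add(Mul(2788, Pow(Mul(28, -385), -1)), Mul(Function('J')(x, -50), Pow(13679, -1))) = Add(Mul(2788, Pow(Mul(28, -385), -1)), Mul(Mul(Rational(10, 3), Rational(1, 64)), Pow(13679, -1))) = Add(Mul(2788, Pow(-10780, -1)), Mul(Rational(5, 96), Rational(1, 13679))) = Add(Mul(2788, Rational(-1, 10780)), Rational(5, 1313184)) = Add(Rational(-697, 2695), Rational(5, 1313184)) = Rational(-915275773, 3539030880)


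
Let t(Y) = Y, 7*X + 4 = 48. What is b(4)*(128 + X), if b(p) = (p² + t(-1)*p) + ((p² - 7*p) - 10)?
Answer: -9400/7 ≈ -1342.9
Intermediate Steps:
X = 44/7 (X = -4/7 + (⅐)*48 = -4/7 + 48/7 = 44/7 ≈ 6.2857)
b(p) = -10 - 8*p + 2*p² (b(p) = (p² - p) + ((p² - 7*p) - 10) = (p² - p) + (-10 + p² - 7*p) = -10 - 8*p + 2*p²)
b(4)*(128 + X) = (-10 - 8*4 + 2*4²)*(128 + 44/7) = (-10 - 32 + 2*16)*(940/7) = (-10 - 32 + 32)*(940/7) = -10*940/7 = -9400/7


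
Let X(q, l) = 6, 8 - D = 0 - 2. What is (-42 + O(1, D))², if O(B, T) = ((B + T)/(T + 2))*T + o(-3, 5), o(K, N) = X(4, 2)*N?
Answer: 289/36 ≈ 8.0278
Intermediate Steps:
D = 10 (D = 8 - (0 - 2) = 8 - 1*(-2) = 8 + 2 = 10)
o(K, N) = 6*N
O(B, T) = 30 + T*(B + T)/(2 + T) (O(B, T) = ((B + T)/(T + 2))*T + 6*5 = ((B + T)/(2 + T))*T + 30 = T*(B + T)/(2 + T) + 30 = 30 + T*(B + T)/(2 + T))
(-42 + O(1, D))² = (-42 + (60 + 10² + 30*10 + 1*10)/(2 + 10))² = (-42 + (60 + 100 + 300 + 10)/12)² = (-42 + (1/12)*470)² = (-42 + 235/6)² = (-17/6)² = 289/36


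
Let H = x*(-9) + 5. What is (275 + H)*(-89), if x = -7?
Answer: -30527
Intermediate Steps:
H = 68 (H = -7*(-9) + 5 = 63 + 5 = 68)
(275 + H)*(-89) = (275 + 68)*(-89) = 343*(-89) = -30527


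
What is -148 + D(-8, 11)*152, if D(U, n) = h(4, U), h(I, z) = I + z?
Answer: -756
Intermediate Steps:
D(U, n) = 4 + U
-148 + D(-8, 11)*152 = -148 + (4 - 8)*152 = -148 - 4*152 = -148 - 608 = -756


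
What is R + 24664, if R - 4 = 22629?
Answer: 47297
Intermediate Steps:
R = 22633 (R = 4 + 22629 = 22633)
R + 24664 = 22633 + 24664 = 47297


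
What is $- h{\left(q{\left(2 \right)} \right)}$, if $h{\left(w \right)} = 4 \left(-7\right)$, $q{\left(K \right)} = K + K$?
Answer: $28$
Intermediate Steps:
$q{\left(K \right)} = 2 K$
$h{\left(w \right)} = -28$
$- h{\left(q{\left(2 \right)} \right)} = \left(-1\right) \left(-28\right) = 28$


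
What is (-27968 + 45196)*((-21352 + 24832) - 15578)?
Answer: -208424344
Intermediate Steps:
(-27968 + 45196)*((-21352 + 24832) - 15578) = 17228*(3480 - 15578) = 17228*(-12098) = -208424344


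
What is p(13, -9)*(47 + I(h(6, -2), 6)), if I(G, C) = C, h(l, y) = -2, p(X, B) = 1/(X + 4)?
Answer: 53/17 ≈ 3.1176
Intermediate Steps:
p(X, B) = 1/(4 + X)
p(13, -9)*(47 + I(h(6, -2), 6)) = (47 + 6)/(4 + 13) = 53/17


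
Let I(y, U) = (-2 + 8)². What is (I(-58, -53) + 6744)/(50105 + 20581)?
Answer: 1130/11781 ≈ 0.095917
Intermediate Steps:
I(y, U) = 36 (I(y, U) = 6² = 36)
(I(-58, -53) + 6744)/(50105 + 20581) = (36 + 6744)/(50105 + 20581) = 6780/70686 = 6780*(1/70686) = 1130/11781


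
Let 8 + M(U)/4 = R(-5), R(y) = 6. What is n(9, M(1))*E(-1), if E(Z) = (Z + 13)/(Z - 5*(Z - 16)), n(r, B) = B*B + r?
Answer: 73/7 ≈ 10.429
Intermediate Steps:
M(U) = -8 (M(U) = -32 + 4*6 = -32 + 24 = -8)
n(r, B) = r + B² (n(r, B) = B² + r = r + B²)
E(Z) = (13 + Z)/(80 - 4*Z) (E(Z) = (13 + Z)/(Z - 5*(-16 + Z)) = (13 + Z)/(Z + (80 - 5*Z)) = (13 + Z)/(80 - 4*Z))
n(9, M(1))*E(-1) = (9 + (-8)²)*((-13 - 1*(-1))/(4*(-20 - 1))) = (9 + 64)*((¼)*(-13 + 1)/(-21)) = 73*((¼)*(-1/21)*(-12)) = 73*(⅐) = 73/7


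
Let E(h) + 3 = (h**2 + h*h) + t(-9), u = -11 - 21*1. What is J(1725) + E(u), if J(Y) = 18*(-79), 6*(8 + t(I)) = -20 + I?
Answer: 3661/6 ≈ 610.17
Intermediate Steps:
t(I) = -34/3 + I/6 (t(I) = -8 + (-20 + I)/6 = -8 + (-10/3 + I/6) = -34/3 + I/6)
J(Y) = -1422
u = -32 (u = -11 - 21 = -32)
E(h) = -95/6 + 2*h**2 (E(h) = -3 + ((h**2 + h*h) + (-34/3 + (1/6)*(-9))) = -3 + ((h**2 + h**2) + (-34/3 - 3/2)) = -3 + (2*h**2 - 77/6) = -3 + (-77/6 + 2*h**2) = -95/6 + 2*h**2)
J(1725) + E(u) = -1422 + (-95/6 + 2*(-32)**2) = -1422 + (-95/6 + 2*1024) = -1422 + (-95/6 + 2048) = -1422 + 12193/6 = 3661/6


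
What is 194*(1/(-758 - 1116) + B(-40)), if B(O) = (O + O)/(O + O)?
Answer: 181681/937 ≈ 193.90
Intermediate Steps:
B(O) = 1 (B(O) = (2*O)/((2*O)) = (2*O)*(1/(2*O)) = 1)
194*(1/(-758 - 1116) + B(-40)) = 194*(1/(-758 - 1116) + 1) = 194*(1/(-1874) + 1) = 194*(-1/1874 + 1) = 194*(1873/1874) = 181681/937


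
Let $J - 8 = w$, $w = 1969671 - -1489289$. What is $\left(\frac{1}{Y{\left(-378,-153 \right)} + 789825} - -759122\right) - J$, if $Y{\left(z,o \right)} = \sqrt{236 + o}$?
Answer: $- \frac{1684227463638906707}{623823530542} - \frac{\sqrt{83}}{623823530542} \approx -2.6998 \cdot 10^{6}$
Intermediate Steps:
$w = 3458960$ ($w = 1969671 + 1489289 = 3458960$)
$J = 3458968$ ($J = 8 + 3458960 = 3458968$)
$\left(\frac{1}{Y{\left(-378,-153 \right)} + 789825} - -759122\right) - J = \left(\frac{1}{\sqrt{236 - 153} + 789825} - -759122\right) - 3458968 = \left(\frac{1}{\sqrt{83} + 789825} + 759122\right) - 3458968 = \left(\frac{1}{789825 + \sqrt{83}} + 759122\right) - 3458968 = \left(759122 + \frac{1}{789825 + \sqrt{83}}\right) - 3458968 = -2699846 + \frac{1}{789825 + \sqrt{83}}$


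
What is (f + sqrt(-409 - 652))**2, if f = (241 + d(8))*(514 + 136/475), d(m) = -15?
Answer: 3047993249592371/225625 + 110417272*I*sqrt(1061)/475 ≈ 1.3509e+10 + 7.5718e+6*I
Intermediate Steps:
f = 55208636/475 (f = (241 - 15)*(514 + 136/475) = 226*(514 + 136*(1/475)) = 226*(514 + 136/475) = 226*(244286/475) = 55208636/475 ≈ 1.1623e+5)
(f + sqrt(-409 - 652))**2 = (55208636/475 + sqrt(-409 - 652))**2 = (55208636/475 + sqrt(-1061))**2 = (55208636/475 + I*sqrt(1061))**2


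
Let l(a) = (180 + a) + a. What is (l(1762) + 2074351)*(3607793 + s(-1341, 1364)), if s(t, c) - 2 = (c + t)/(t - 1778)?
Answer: 23383755644588010/3119 ≈ 7.4972e+12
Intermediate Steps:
l(a) = 180 + 2*a
s(t, c) = 2 + (c + t)/(-1778 + t) (s(t, c) = 2 + (c + t)/(t - 1778) = 2 + (c + t)/(-1778 + t))
(l(1762) + 2074351)*(3607793 + s(-1341, 1364)) = ((180 + 2*1762) + 2074351)*(3607793 + (-3556 + 1364 + 3*(-1341))/(-1778 - 1341)) = ((180 + 3524) + 2074351)*(3607793 + (-3556 + 1364 - 4023)/(-3119)) = (3704 + 2074351)*(3607793 - 1/3119*(-6215)) = 2078055*(3607793 + 6215/3119) = 2078055*(11252712582/3119) = 23383755644588010/3119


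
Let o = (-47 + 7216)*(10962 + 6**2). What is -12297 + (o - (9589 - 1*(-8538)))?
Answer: 78814238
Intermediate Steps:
o = 78844662 (o = 7169*(10962 + 36) = 7169*10998 = 78844662)
-12297 + (o - (9589 - 1*(-8538))) = -12297 + (78844662 - (9589 - 1*(-8538))) = -12297 + (78844662 - (9589 + 8538)) = -12297 + (78844662 - 1*18127) = -12297 + (78844662 - 18127) = -12297 + 78826535 = 78814238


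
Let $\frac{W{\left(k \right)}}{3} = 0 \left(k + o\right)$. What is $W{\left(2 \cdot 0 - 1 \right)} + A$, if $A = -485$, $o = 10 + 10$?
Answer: $-485$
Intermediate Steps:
$o = 20$
$W{\left(k \right)} = 0$ ($W{\left(k \right)} = 3 \cdot 0 \left(k + 20\right) = 3 \cdot 0 \left(20 + k\right) = 3 \cdot 0 = 0$)
$W{\left(2 \cdot 0 - 1 \right)} + A = 0 - 485 = -485$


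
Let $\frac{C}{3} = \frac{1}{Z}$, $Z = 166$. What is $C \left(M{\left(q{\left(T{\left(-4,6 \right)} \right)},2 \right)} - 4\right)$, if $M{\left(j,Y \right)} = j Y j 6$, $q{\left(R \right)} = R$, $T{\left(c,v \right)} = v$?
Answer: $\frac{642}{83} \approx 7.7349$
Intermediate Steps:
$M{\left(j,Y \right)} = 6 Y j^{2}$ ($M{\left(j,Y \right)} = Y j j 6 = Y j^{2} \cdot 6 = 6 Y j^{2}$)
$C = \frac{3}{166} \approx 0.018072$
$C \left(M{\left(q{\left(T{\left(-4,6 \right)} \right)},2 \right)} - 4\right) = \frac{3 \left(6 \cdot 2 \cdot 6^{2} - 4\right)}{166} = \frac{3 \left(6 \cdot 2 \cdot 36 - 4\right)}{166} = \frac{3 \left(432 - 4\right)}{166} = \frac{3}{166} \cdot 428 = \frac{642}{83}$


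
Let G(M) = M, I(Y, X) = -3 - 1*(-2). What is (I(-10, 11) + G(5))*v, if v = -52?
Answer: -208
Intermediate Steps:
I(Y, X) = -1 (I(Y, X) = -3 + 2 = -1)
(I(-10, 11) + G(5))*v = (-1 + 5)*(-52) = 4*(-52) = -208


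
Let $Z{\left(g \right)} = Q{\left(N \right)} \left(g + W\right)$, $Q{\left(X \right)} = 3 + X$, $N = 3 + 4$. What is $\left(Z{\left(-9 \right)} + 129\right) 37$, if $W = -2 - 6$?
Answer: $-1517$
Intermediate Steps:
$N = 7$
$W = -8$ ($W = -2 - 6 = -8$)
$Z{\left(g \right)} = -80 + 10 g$ ($Z{\left(g \right)} = \left(3 + 7\right) \left(g - 8\right) = 10 \left(-8 + g\right) = -80 + 10 g$)
$\left(Z{\left(-9 \right)} + 129\right) 37 = \left(\left(-80 + 10 \left(-9\right)\right) + 129\right) 37 = \left(\left(-80 - 90\right) + 129\right) 37 = \left(-170 + 129\right) 37 = \left(-41\right) 37 = -1517$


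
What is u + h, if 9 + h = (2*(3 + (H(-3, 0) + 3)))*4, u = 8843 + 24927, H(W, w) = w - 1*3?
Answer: 33785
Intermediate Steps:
H(W, w) = -3 + w (H(W, w) = w - 3 = -3 + w)
u = 33770
h = 15 (h = -9 + (2*(3 + ((-3 + 0) + 3)))*4 = -9 + (2*(3 + (-3 + 3)))*4 = -9 + (2*(3 + 0))*4 = -9 + (2*3)*4 = -9 + 6*4 = -9 + 24 = 15)
u + h = 33770 + 15 = 33785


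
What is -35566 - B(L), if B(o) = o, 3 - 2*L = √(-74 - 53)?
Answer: -71135/2 + I*√127/2 ≈ -35568.0 + 5.6347*I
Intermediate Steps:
L = 3/2 - I*√127/2 (L = 3/2 - √(-74 - 53)/2 = 3/2 - I*√127/2 ≈ 1.5 - 5.6347*I)
-35566 - B(L) = -35566 - (3/2 - I*√127/2) = -35566 + (-3/2 + I*√127/2) = -71135/2 + I*√127/2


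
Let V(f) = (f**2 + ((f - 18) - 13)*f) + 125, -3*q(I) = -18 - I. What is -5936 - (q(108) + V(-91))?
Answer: -25486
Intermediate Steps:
q(I) = 6 + I/3 (q(I) = -(-18 - I)/3 = 6 + I/3)
V(f) = 125 + f**2 + f*(-31 + f) (V(f) = (f**2 + ((-18 + f) - 13)*f) + 125 = (f**2 + (-31 + f)*f) + 125 = (f**2 + f*(-31 + f)) + 125 = 125 + f**2 + f*(-31 + f))
-5936 - (q(108) + V(-91)) = -5936 - ((6 + (1/3)*108) + (125 - 31*(-91) + 2*(-91)**2)) = -5936 - ((6 + 36) + (125 + 2821 + 2*8281)) = -5936 - (42 + (125 + 2821 + 16562)) = -5936 - (42 + 19508) = -5936 - 1*19550 = -5936 - 19550 = -25486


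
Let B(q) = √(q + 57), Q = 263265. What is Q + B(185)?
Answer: 263265 + 11*√2 ≈ 2.6328e+5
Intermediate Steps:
B(q) = √(57 + q)
Q + B(185) = 263265 + √(57 + 185) = 263265 + √242 = 263265 + 11*√2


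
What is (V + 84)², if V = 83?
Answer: 27889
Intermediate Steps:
(V + 84)² = (83 + 84)² = 167² = 27889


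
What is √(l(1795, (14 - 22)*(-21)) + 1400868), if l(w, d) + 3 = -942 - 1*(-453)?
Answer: 2*√350094 ≈ 1183.4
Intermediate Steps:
l(w, d) = -492 (l(w, d) = -3 + (-942 - 1*(-453)) = -3 + (-942 + 453) = -3 - 489 = -492)
√(l(1795, (14 - 22)*(-21)) + 1400868) = √(-492 + 1400868) = √1400376 = 2*√350094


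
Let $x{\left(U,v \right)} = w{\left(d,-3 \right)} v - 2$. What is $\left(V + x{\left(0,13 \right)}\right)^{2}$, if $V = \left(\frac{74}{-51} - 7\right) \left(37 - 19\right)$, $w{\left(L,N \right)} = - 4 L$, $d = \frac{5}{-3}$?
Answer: $\frac{11833600}{2601} \approx 4549.6$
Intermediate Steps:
$d = - \frac{5}{3}$ ($d = 5 \left(- \frac{1}{3}\right) = - \frac{5}{3} \approx -1.6667$)
$V = - \frac{2586}{17}$ ($V = \left(74 \left(- \frac{1}{51}\right) - 7\right) 18 = \left(- \frac{74}{51} - 7\right) 18 = \left(- \frac{431}{51}\right) 18 = - \frac{2586}{17} \approx -152.12$)
$x{\left(U,v \right)} = -2 + \frac{20 v}{3}$ ($x{\left(U,v \right)} = \left(-4\right) \left(- \frac{5}{3}\right) v - 2 = \frac{20 v}{3} - 2 = -2 + \frac{20 v}{3}$)
$\left(V + x{\left(0,13 \right)}\right)^{2} = \left(- \frac{2586}{17} + \left(-2 + \frac{20}{3} \cdot 13\right)\right)^{2} = \left(- \frac{2586}{17} + \left(-2 + \frac{260}{3}\right)\right)^{2} = \left(- \frac{2586}{17} + \frac{254}{3}\right)^{2} = \left(- \frac{3440}{51}\right)^{2} = \frac{11833600}{2601}$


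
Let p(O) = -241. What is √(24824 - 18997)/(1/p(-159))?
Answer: -241*√5827 ≈ -18397.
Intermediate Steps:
√(24824 - 18997)/(1/p(-159)) = √(24824 - 18997)/(1/(-241)) = √5827/(-1/241) = √5827*(-241) = -241*√5827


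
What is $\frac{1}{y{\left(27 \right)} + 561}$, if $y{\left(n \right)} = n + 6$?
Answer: $\frac{1}{594} \approx 0.0016835$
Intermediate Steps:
$y{\left(n \right)} = 6 + n$
$\frac{1}{y{\left(27 \right)} + 561} = \frac{1}{\left(6 + 27\right) + 561} = \frac{1}{33 + 561} = \frac{1}{594}$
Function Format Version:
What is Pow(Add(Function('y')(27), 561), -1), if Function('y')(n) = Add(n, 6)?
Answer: Rational(1, 594) ≈ 0.0016835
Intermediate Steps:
Function('y')(n) = Add(6, n)
Pow(Add(Function('y')(27), 561), -1) = Pow(Add(Add(6, 27), 561), -1) = Pow(Add(33, 561), -1) = Pow(594, -1) = Rational(1, 594)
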